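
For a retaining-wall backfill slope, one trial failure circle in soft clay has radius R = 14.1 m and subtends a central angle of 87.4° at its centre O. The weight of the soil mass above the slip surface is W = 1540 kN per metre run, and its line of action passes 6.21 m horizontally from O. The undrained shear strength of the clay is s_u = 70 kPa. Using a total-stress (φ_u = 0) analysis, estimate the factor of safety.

FS = 2.22

Taking moments about the centre O, the resisting moment is provided by the undrained shear strength acting along the arc:
Arc length L_a = R·θ = 14.1·(87.4°·π/180) = 14.1·1.5254 = 21.51 m
M_R = s_u·L_a·R = 70·21.51·14.1 = 21228.8 kN·m/m
M_D = W·d = 1540·6.21 = 9563.4 kN·m/m
FS = M_R / M_D = 21228.8 / 9563.4 = 2.220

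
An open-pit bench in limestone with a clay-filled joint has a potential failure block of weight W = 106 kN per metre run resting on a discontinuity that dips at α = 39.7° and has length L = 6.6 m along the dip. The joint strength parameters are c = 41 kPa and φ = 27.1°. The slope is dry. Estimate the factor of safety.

FS = 4.61

Resolving the block weight along and normal to the plane and applying the Mohr–Coulomb strength on the joint:
N' = W cosα = 106·cos39.7° = 81.6 kN/m
Driving force T = W sinα = 106·sin39.7° = 67.7 kN/m
Resisting force R = c·L + N'·tanφ = 41·6.6 + 81.6·tan27.1° = 270.6 + 41.7 = 312.3 kN/m
FS = R / T = 312.3 / 67.7 = 4.613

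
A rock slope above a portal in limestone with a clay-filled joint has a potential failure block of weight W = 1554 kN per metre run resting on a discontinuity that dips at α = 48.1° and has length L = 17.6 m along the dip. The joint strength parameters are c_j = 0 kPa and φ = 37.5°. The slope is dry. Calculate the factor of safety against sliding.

FS = 0.69

Resolving the block weight along and normal to the plane and applying the Mohr–Coulomb strength on the joint:
N' = W cosα = 1554·cos48.1° = 1037.8 kN/m
Driving force T = W sinα = 1554·sin48.1° = 1156.7 kN/m
Resisting force R = c_j·L + N'·tanφ = 0·17.6 + 1037.8·tan37.5° = 0.0 + 796.3 = 796.3 kN/m
FS = R / T = 796.3 / 1156.7 = 0.688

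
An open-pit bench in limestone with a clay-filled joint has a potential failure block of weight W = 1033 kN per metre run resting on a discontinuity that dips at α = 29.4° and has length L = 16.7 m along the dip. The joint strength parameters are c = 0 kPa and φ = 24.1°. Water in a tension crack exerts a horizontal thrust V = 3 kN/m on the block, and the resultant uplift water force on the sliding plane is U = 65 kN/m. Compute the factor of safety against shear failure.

FS = 0.73

Resolving the block weight along and normal to the plane and applying the Mohr–Coulomb strength on the joint:
N' = W cosα − U − V sinα = 1033·cos29.4° − 65 − 3·sin29.4° = 833.5 kN/m
Driving force T = W sinα + V cosα = 1033·sin29.4° + 3·cos29.4° = 509.7 kN/m
Resisting force R = c·L + N'·tanφ = 0·16.7 + 833.5·tan24.1° = 0.0 + 372.8 = 372.8 kN/m
FS = R / T = 372.8 / 509.7 = 0.731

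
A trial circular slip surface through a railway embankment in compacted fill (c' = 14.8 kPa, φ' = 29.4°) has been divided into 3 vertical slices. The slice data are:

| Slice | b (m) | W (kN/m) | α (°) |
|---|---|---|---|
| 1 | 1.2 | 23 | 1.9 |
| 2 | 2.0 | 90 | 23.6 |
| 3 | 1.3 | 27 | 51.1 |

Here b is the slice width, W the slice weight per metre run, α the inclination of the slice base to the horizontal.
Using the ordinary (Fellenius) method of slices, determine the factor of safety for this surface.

Ordinary method of slices: FS = Σ[c'·Δl_i + (W_i cosα_i)·tanφ'] / Σ W_i sinα_i, with Δl_i = b_i / cosα_i.
Slice 1: Δl = 1.2/cos1.9° = 1.201 m; N'_1 = 23·cos1.9° = 23.0; c'Δl = 17.77; W sinα = 0.8
Slice 2: Δl = 2.0/cos23.6° = 2.183 m; N'_2 = 90·cos23.6° = 82.5; c'Δl = 32.30; W sinα = 36.0
Slice 3: Δl = 1.3/cos51.1° = 2.070 m; N'_3 = 27·cos51.1° = 17.0; c'Δl = 30.64; W sinα = 21.0
Σc'Δl = 80.7 kN/m; ΣN' = 122.4 kN/m; ΣW sinα = 57.8 kN/m
Resisting = 80.7 + 122.4·tan29.4° = 80.7 + 69.0 = 149.7 kN/m
FS = 149.7 / 57.8 = 2.589

FS = 2.59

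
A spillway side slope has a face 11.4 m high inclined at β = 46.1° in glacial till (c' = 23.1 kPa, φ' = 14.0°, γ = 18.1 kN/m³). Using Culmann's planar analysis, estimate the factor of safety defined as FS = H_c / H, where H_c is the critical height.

FS = 2.05

H_c = (4c'/γ) · sinβ cosφ' / [1 − cos(β − φ')]
    = (4·23.1/18.1) · sin46.1°·cos14.0° / [1 − cos32.1°]
    = 5.105 · 0.6991 / 0.1529 = 23.35 m
FS = H_c / H = 23.35 / 11.4 = 2.048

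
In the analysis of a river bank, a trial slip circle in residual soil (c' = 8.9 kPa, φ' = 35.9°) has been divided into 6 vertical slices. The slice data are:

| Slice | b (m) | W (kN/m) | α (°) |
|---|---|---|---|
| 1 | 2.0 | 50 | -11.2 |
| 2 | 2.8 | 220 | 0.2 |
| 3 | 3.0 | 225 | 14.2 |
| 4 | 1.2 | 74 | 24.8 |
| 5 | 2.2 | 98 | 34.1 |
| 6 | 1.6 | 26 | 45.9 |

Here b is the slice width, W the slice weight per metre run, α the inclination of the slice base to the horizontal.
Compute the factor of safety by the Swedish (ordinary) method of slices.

FS = 3.97

Ordinary method of slices: FS = Σ[c'·Δl_i + (W_i cosα_i)·tanφ'] / Σ W_i sinα_i, with Δl_i = b_i / cosα_i.
Slice 1: Δl = 2.0/cos(-11.2°) = 2.039 m; N'_1 = 50·cos(-11.2°) = 49.0; c'Δl = 18.15; W sinα = -9.7
Slice 2: Δl = 2.8/cos0.2° = 2.800 m; N'_2 = 220·cos0.2° = 220.0; c'Δl = 24.92; W sinα = 0.8
Slice 3: Δl = 3.0/cos14.2° = 3.095 m; N'_3 = 225·cos14.2° = 218.1; c'Δl = 27.54; W sinα = 55.2
Slice 4: Δl = 1.2/cos24.8° = 1.322 m; N'_4 = 74·cos24.8° = 67.2; c'Δl = 11.76; W sinα = 31.0
Slice 5: Δl = 2.2/cos34.1° = 2.657 m; N'_5 = 98·cos34.1° = 81.1; c'Δl = 23.65; W sinα = 54.9
Slice 6: Δl = 1.6/cos45.9° = 2.299 m; N'_6 = 26·cos45.9° = 18.1; c'Δl = 20.46; W sinα = 18.7
Σc'Δl = 126.5 kN/m; ΣN' = 653.6 kN/m; ΣW sinα = 150.9 kN/m
Resisting = 126.5 + 653.6·tan35.9° = 126.5 + 473.1 = 599.6 kN/m
FS = 599.6 / 150.9 = 3.973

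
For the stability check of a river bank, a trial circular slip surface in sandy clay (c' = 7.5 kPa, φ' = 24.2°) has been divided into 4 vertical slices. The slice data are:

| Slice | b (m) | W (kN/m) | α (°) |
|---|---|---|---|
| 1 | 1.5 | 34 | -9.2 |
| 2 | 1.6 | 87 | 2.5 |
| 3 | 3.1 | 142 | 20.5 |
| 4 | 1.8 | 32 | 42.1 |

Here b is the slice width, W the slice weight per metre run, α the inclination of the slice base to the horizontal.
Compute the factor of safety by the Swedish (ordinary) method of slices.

FS = 2.75

Ordinary method of slices: FS = Σ[c'·Δl_i + (W_i cosα_i)·tanφ'] / Σ W_i sinα_i, with Δl_i = b_i / cosα_i.
Slice 1: Δl = 1.5/cos(-9.2°) = 1.520 m; N'_1 = 34·cos(-9.2°) = 33.6; c'Δl = 11.40; W sinα = -5.4
Slice 2: Δl = 1.6/cos2.5° = 1.602 m; N'_2 = 87·cos2.5° = 86.9; c'Δl = 12.01; W sinα = 3.8
Slice 3: Δl = 3.1/cos20.5° = 3.310 m; N'_3 = 142·cos20.5° = 133.0; c'Δl = 24.82; W sinα = 49.7
Slice 4: Δl = 1.8/cos42.1° = 2.426 m; N'_4 = 32·cos42.1° = 23.7; c'Δl = 18.19; W sinα = 21.5
Σc'Δl = 66.4 kN/m; ΣN' = 277.2 kN/m; ΣW sinα = 69.5 kN/m
Resisting = 66.4 + 277.2·tan24.2° = 66.4 + 124.6 = 191.0 kN/m
FS = 191.0 / 69.5 = 2.747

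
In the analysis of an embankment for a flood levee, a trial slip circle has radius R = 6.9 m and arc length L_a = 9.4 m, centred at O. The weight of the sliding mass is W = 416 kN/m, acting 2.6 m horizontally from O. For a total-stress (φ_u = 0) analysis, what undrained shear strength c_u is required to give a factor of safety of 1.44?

c_u = 24.0 kPa

FS = c_u·L_a·R / (W·d), so c_u = FS·W·d / (L_a·R).
c_u = 1.44·416·2.6 / (9.40·6.9) = 1557.5 / 64.86 = 24.01 kPa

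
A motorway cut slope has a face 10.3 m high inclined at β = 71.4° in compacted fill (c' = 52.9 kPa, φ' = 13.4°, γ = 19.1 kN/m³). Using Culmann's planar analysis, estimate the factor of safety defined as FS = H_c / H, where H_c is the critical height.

H_c = (4c'/γ) · sinβ cosφ' / [1 − cos(β − φ')]
    = (4·52.9/19.1) · sin71.4°·cos13.4° / [1 − cos58.0°]
    = 11.079 · 0.9220 / 0.4701 = 21.73 m
FS = H_c / H = 21.73 / 10.3 = 2.110

FS = 2.11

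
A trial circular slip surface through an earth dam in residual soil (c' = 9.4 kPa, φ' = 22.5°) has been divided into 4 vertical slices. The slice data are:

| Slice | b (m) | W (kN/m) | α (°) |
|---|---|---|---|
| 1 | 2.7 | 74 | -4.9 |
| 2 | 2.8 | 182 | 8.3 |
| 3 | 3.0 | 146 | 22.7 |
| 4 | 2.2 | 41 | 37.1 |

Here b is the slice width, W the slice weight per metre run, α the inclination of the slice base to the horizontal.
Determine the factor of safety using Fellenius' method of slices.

Ordinary method of slices: FS = Σ[c'·Δl_i + (W_i cosα_i)·tanφ'] / Σ W_i sinα_i, with Δl_i = b_i / cosα_i.
Slice 1: Δl = 2.7/cos(-4.9°) = 2.710 m; N'_1 = 74·cos(-4.9°) = 73.7; c'Δl = 25.47; W sinα = -6.3
Slice 2: Δl = 2.8/cos8.3° = 2.830 m; N'_2 = 182·cos8.3° = 180.1; c'Δl = 26.60; W sinα = 26.3
Slice 3: Δl = 3.0/cos22.7° = 3.252 m; N'_3 = 146·cos22.7° = 134.7; c'Δl = 30.57; W sinα = 56.3
Slice 4: Δl = 2.2/cos37.1° = 2.758 m; N'_4 = 41·cos37.1° = 32.7; c'Δl = 25.93; W sinα = 24.7
Σc'Δl = 108.6 kN/m; ΣN' = 421.2 kN/m; ΣW sinα = 101.0 kN/m
Resisting = 108.6 + 421.2·tan22.5° = 108.6 + 174.5 = 283.0 kN/m
FS = 283.0 / 101.0 = 2.802

FS = 2.80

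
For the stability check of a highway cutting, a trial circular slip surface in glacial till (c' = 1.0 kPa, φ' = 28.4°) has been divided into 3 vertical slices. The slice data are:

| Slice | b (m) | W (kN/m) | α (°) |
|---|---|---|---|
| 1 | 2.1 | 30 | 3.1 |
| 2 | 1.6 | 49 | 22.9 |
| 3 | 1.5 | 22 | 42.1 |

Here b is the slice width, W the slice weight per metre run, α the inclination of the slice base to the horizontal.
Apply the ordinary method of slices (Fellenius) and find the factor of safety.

FS = 1.56

Ordinary method of slices: FS = Σ[c'·Δl_i + (W_i cosα_i)·tanφ'] / Σ W_i sinα_i, with Δl_i = b_i / cosα_i.
Slice 1: Δl = 2.1/cos3.1° = 2.103 m; N'_1 = 30·cos3.1° = 30.0; c'Δl = 2.10; W sinα = 1.6
Slice 2: Δl = 1.6/cos22.9° = 1.737 m; N'_2 = 49·cos22.9° = 45.1; c'Δl = 1.74; W sinα = 19.1
Slice 3: Δl = 1.5/cos42.1° = 2.022 m; N'_3 = 22·cos42.1° = 16.3; c'Δl = 2.02; W sinα = 14.7
Σc'Δl = 5.9 kN/m; ΣN' = 91.4 kN/m; ΣW sinα = 35.4 kN/m
Resisting = 5.9 + 91.4·tan28.4° = 5.9 + 49.4 = 55.3 kN/m
FS = 55.3 / 35.4 = 1.560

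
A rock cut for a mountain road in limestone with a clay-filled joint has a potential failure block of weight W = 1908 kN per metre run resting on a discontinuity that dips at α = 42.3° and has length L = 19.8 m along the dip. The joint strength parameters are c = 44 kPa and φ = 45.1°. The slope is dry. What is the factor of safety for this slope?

FS = 1.78

Resolving the block weight along and normal to the plane and applying the Mohr–Coulomb strength on the joint:
N' = W cosα = 1908·cos42.3° = 1411.2 kN/m
Driving force T = W sinα = 1908·sin42.3° = 1284.1 kN/m
Resisting force R = c·L + N'·tanφ = 44·19.8 + 1411.2·tan45.1° = 871.2 + 1416.2 = 2287.4 kN/m
FS = R / T = 2287.4 / 1284.1 = 1.781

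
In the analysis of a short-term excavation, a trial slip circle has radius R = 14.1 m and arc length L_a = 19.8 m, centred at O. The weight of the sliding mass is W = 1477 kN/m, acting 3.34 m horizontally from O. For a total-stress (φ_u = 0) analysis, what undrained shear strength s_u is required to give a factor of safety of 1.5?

FS = s_u·L_a·R / (W·d), so s_u = FS·W·d / (L_a·R).
s_u = 1.5·1477·3.34 / (19.80·14.1) = 7399.8 / 279.18 = 26.51 kPa

s_u = 26.5 kPa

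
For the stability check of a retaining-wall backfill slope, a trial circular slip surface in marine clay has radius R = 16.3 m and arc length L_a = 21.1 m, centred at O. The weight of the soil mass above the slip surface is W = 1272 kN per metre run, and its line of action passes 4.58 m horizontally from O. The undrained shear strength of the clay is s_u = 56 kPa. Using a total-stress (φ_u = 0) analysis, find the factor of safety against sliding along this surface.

FS = 3.31

Taking moments about the centre O, the resisting moment is provided by the undrained shear strength acting along the arc:
M_R = s_u·L_a·R = 56·21.10·16.3 = 19260.1 kN·m/m
M_D = W·d = 1272·4.58 = 5825.8 kN·m/m
FS = M_R / M_D = 19260.1 / 5825.8 = 3.306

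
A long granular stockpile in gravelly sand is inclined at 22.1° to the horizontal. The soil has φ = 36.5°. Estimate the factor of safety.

For a dry cohesionless infinite slope the factor of safety is FS = tanφ / tanβ.
FS = tan36.5° / tan22.1° = 0.7400 / 0.4061 = 1.822

FS = 1.82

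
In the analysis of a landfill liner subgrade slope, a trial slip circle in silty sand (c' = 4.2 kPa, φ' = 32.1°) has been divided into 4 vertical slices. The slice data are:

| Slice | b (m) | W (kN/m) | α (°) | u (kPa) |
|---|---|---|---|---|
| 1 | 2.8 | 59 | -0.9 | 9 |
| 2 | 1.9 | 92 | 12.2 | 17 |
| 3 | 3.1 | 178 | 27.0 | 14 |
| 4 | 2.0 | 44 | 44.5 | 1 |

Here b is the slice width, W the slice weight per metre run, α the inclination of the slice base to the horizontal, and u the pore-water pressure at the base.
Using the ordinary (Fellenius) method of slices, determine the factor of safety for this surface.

FS = 1.46

Ordinary method of slices: FS = Σ[c'·Δl_i + (W_i cosα_i − u_i·Δl_i)·tanφ'] / Σ W_i sinα_i, with Δl_i = b_i / cosα_i.
Slice 1: Δl = 2.8/cos(-0.9°) = 2.800 m; N'_1 = 59·cos(-0.9°) − 9·2.800 = 33.8; c'Δl = 11.76; W sinα = -0.9
Slice 2: Δl = 1.9/cos12.2° = 1.944 m; N'_2 = 92·cos12.2° − 17·1.944 = 56.9; c'Δl = 8.16; W sinα = 19.4
Slice 3: Δl = 3.1/cos27.0° = 3.479 m; N'_3 = 178·cos27.0° − 14·3.479 = 109.9; c'Δl = 14.61; W sinα = 80.8
Slice 4: Δl = 2.0/cos44.5° = 2.804 m; N'_4 = 44·cos44.5° − 1·2.804 = 28.6; c'Δl = 11.78; W sinα = 30.8
Σc'Δl = 46.3 kN/m; ΣN' = 229.1 kN/m; ΣW sinα = 130.2 kN/m
Resisting = 46.3 + 229.1·tan32.1° = 46.3 + 143.7 = 190.1 kN/m
FS = 190.1 / 130.2 = 1.460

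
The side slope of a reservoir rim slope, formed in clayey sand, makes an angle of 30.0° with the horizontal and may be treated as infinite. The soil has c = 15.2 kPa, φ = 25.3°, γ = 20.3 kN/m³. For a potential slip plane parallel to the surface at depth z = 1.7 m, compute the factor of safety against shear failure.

For an infinite slope with a slip plane parallel to the surface (no pore pressure): FS = [c + γz cos²β tanφ] / [γz sinβ cosβ].
γz = 20.3·1.7 = 34.51 kN/m²
Numerator = 15.2 + 34.51·cos²30.0°·tan25.3° = 15.2 + 34.51·0.7500·0.4727 = 27.435 kPa
Denominator = 34.51·sin30.0°·cos30.0° = 34.51·0.5000·0.8660 = 14.943 kPa
FS = 27.435 / 14.943 = 1.836

FS = 1.84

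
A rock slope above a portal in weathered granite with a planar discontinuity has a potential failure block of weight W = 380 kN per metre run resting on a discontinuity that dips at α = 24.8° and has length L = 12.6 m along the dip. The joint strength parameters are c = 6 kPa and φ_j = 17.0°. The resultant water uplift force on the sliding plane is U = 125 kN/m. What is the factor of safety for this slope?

FS = 0.90

Resolving the block weight along and normal to the plane and applying the Mohr–Coulomb strength on the joint:
N' = W cosα − U = 380·cos24.8° − 125 = 220.0 kN/m
Driving force T = W sinα = 380·sin24.8° = 159.4 kN/m
Resisting force R = c·L + N'·tanφ_j = 6·12.6 + 220.0·tan17.0° = 75.6 + 67.2 = 142.8 kN/m
FS = R / T = 142.8 / 159.4 = 0.896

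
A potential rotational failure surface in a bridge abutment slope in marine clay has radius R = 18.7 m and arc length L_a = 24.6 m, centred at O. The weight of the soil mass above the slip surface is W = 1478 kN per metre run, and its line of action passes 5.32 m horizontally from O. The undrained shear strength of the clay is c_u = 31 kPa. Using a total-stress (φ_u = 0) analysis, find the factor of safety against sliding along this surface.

FS = 1.81

Taking moments about the centre O, the resisting moment is provided by the undrained shear strength acting along the arc:
M_R = c_u·L_a·R = 31·24.60·18.7 = 14260.6 kN·m/m
M_D = W·d = 1478·5.32 = 7863.0 kN·m/m
FS = M_R / M_D = 14260.6 / 7863.0 = 1.814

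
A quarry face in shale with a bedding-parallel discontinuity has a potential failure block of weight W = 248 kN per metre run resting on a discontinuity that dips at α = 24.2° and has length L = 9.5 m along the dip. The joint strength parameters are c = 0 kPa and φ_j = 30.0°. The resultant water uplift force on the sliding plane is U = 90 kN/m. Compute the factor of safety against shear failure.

FS = 0.77

Resolving the block weight along and normal to the plane and applying the Mohr–Coulomb strength on the joint:
N' = W cosα − U = 248·cos24.2° − 90 = 136.2 kN/m
Driving force T = W sinα = 248·sin24.2° = 101.7 kN/m
Resisting force R = c·L + N'·tanφ_j = 0·9.5 + 136.2·tan30.0° = 0.0 + 78.6 = 78.6 kN/m
FS = R / T = 78.6 / 101.7 = 0.774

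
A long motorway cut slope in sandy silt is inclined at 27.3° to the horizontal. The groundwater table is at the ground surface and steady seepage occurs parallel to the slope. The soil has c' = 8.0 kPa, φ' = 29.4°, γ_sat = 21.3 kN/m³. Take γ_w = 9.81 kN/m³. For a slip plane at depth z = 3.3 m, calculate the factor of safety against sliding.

With seepage parallel to the slope and the water table at the surface, the effective normal stress on the slip plane uses the buoyant unit weight γ' = γ_sat − γ_w while the driving shear stress uses γ_sat:
FS = [c' + γ' z cos²β tanφ'] / [γ_sat z sinβ cosβ]
γ' = 21.3 − 9.81 = 11.49 kN/m³
Numerator = 8.0 + 11.49·3.3·cos²27.3°·tan29.4° = 8.0 + 11.49·3.3·0.7896·0.5635 = 24.871 kPa
Denominator = 21.3·3.3·sin27.3°·cos27.3° = 21.3·3.3·0.4586·0.8886 = 28.648 kPa
FS = 24.871 / 28.648 = 0.868

FS = 0.87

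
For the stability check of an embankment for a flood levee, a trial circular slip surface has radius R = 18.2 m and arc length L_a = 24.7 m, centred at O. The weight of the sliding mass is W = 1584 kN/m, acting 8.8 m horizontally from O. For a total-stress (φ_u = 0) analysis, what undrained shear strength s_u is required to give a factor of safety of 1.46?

FS = s_u·L_a·R / (W·d), so s_u = FS·W·d / (L_a·R).
s_u = 1.46·1584·8.8 / (24.70·18.2) = 20351.2 / 449.54 = 45.27 kPa

s_u = 45.3 kPa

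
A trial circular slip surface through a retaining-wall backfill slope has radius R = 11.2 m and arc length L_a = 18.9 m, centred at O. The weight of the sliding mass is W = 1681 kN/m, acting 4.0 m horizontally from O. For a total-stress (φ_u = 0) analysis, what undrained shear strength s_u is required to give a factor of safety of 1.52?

FS = s_u·L_a·R / (W·d), so s_u = FS·W·d / (L_a·R).
s_u = 1.52·1681·4.0 / (18.90·11.2) = 10220.5 / 211.68 = 48.28 kPa

s_u = 48.3 kPa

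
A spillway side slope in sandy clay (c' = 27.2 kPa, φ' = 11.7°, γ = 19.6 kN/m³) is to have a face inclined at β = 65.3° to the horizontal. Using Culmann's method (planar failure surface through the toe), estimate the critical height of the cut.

H_c = 12.15 m

Culmann's analysis gives the critical failure plane at α_cr = (β + φ')/2 = (65.3 + 11.7)/2 = 38.5°, and the critical height
H_c = (4c'/γ) · sinβ cosφ' / [1 − cos(β − φ')]
    = (4·27.2/19.6) · sin65.3°·cos11.7° / [1 − cos(53.6°)]
    = 5.551 · 0.9085·0.9792 / [1 − 0.5934]
    = 5.551 · 0.8896 / 0.4066
    = 12.15 m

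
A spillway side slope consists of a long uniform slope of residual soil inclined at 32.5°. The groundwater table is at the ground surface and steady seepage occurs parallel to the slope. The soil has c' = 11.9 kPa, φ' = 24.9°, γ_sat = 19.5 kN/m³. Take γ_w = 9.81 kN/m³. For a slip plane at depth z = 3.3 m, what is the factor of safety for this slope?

With seepage parallel to the slope and the water table at the surface, the effective normal stress on the slip plane uses the buoyant unit weight γ' = γ_sat − γ_w while the driving shear stress uses γ_sat:
FS = [c' + γ' z cos²β tanφ'] / [γ_sat z sinβ cosβ]
γ' = 19.5 − 9.81 = 9.69 kN/m³
Numerator = 11.9 + 9.69·3.3·cos²32.5°·tan24.9° = 11.9 + 9.69·3.3·0.7113·0.4642 = 22.458 kPa
Denominator = 19.5·3.3·sin32.5°·cos32.5° = 19.5·3.3·0.5373·0.8434 = 29.160 kPa
FS = 22.458 / 29.160 = 0.770

FS = 0.77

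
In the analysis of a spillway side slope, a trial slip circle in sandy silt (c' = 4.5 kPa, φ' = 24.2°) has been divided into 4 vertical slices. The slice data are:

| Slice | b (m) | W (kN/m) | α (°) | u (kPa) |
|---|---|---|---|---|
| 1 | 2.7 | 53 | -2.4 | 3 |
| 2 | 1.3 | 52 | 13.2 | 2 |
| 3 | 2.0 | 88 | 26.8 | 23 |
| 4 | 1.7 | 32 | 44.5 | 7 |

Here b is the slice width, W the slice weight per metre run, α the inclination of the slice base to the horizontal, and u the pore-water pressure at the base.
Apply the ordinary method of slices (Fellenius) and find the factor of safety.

Ordinary method of slices: FS = Σ[c'·Δl_i + (W_i cosα_i − u_i·Δl_i)·tanφ'] / Σ W_i sinα_i, with Δl_i = b_i / cosα_i.
Slice 1: Δl = 2.7/cos(-2.4°) = 2.702 m; N'_1 = 53·cos(-2.4°) − 3·2.702 = 44.8; c'Δl = 12.16; W sinα = -2.2
Slice 2: Δl = 1.3/cos13.2° = 1.335 m; N'_2 = 52·cos13.2° − 2·1.335 = 48.0; c'Δl = 6.01; W sinα = 11.9
Slice 3: Δl = 2.0/cos26.8° = 2.241 m; N'_3 = 88·cos26.8° − 23·2.241 = 27.0; c'Δl = 10.08; W sinα = 39.7
Slice 4: Δl = 1.7/cos44.5° = 2.383 m; N'_4 = 32·cos44.5° − 7·2.383 = 6.1; c'Δl = 10.73; W sinα = 22.4
Σc'Δl = 39.0 kN/m; ΣN' = 126.0 kN/m; ΣW sinα = 71.8 kN/m
Resisting = 39.0 + 126.0·tan24.2° = 39.0 + 56.6 = 95.6 kN/m
FS = 95.6 / 71.8 = 1.332

FS = 1.33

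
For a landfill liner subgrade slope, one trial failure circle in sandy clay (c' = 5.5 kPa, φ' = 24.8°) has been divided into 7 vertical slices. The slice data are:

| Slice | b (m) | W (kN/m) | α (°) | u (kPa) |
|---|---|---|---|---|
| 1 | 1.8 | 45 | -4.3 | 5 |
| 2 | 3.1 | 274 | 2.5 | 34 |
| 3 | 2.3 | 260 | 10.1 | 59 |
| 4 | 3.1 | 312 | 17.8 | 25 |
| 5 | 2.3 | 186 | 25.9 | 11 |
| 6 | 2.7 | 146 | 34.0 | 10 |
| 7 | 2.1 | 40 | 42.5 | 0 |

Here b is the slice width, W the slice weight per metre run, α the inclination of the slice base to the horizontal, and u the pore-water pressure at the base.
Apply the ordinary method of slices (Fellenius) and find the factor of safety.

FS = 1.39

Ordinary method of slices: FS = Σ[c'·Δl_i + (W_i cosα_i − u_i·Δl_i)·tanφ'] / Σ W_i sinα_i, with Δl_i = b_i / cosα_i.
Slice 1: Δl = 1.8/cos(-4.3°) = 1.805 m; N'_1 = 45·cos(-4.3°) − 5·1.805 = 35.8; c'Δl = 9.93; W sinα = -3.4
Slice 2: Δl = 3.1/cos2.5° = 3.103 m; N'_2 = 274·cos2.5° − 34·3.103 = 168.2; c'Δl = 17.07; W sinα = 12.0
Slice 3: Δl = 2.3/cos10.1° = 2.336 m; N'_3 = 260·cos10.1° − 59·2.336 = 118.1; c'Δl = 12.85; W sinα = 45.6
Slice 4: Δl = 3.1/cos17.8° = 3.256 m; N'_4 = 312·cos17.8° − 25·3.256 = 215.7; c'Δl = 17.91; W sinα = 95.4
Slice 5: Δl = 2.3/cos25.9° = 2.557 m; N'_5 = 186·cos25.9° − 11·2.557 = 139.2; c'Δl = 14.06; W sinα = 81.2
Slice 6: Δl = 2.7/cos34.0° = 3.257 m; N'_6 = 146·cos34.0° − 10·3.257 = 88.5; c'Δl = 17.91; W sinα = 81.6
Slice 7: Δl = 2.1/cos42.5° = 2.848 m; N'_7 = 40·cos42.5° − 0·2.848 = 29.5; c'Δl = 15.67; W sinα = 27.0
Σc'Δl = 105.4 kN/m; ΣN' = 795.0 kN/m; ΣW sinα = 339.5 kN/m
Resisting = 105.4 + 795.0·tan24.8° = 105.4 + 367.4 = 472.8 kN/m
FS = 472.8 / 339.5 = 1.393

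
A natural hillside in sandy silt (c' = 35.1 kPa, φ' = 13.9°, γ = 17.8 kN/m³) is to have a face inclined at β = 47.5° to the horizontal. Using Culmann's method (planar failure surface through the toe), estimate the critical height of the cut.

Culmann's analysis gives the critical failure plane at α_cr = (β + φ')/2 = (47.5 + 13.9)/2 = 30.7°, and the critical height
H_c = (4c'/γ) · sinβ cosφ' / [1 − cos(β − φ')]
    = (4·35.1/17.8) · sin47.5°·cos13.9° / [1 − cos(33.6°)]
    = 7.888 · 0.7373·0.9707 / [1 − 0.8329]
    = 7.888 · 0.7157 / 0.1671
    = 33.79 m

H_c = 33.79 m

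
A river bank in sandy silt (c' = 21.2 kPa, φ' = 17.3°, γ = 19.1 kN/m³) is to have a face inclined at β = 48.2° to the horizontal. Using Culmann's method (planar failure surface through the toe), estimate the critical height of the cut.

H_c = 22.26 m

Culmann's analysis gives the critical failure plane at α_cr = (β + φ')/2 = (48.2 + 17.3)/2 = 32.8°, and the critical height
H_c = (4c'/γ) · sinβ cosφ' / [1 − cos(β − φ')]
    = (4·21.2/19.1) · sin48.2°·cos17.3° / [1 − cos(30.9°)]
    = 4.440 · 0.7455·0.9548 / [1 − 0.8581]
    = 4.440 · 0.7118 / 0.1419
    = 22.26 m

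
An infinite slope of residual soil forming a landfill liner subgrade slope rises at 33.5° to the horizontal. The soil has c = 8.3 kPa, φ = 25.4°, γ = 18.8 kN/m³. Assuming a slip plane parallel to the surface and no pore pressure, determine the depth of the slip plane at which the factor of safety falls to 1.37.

Setting FS = 1.37 in FS = [c + γz cos²β tanφ] / [γz sinβ cosβ] and solving for z:
z = c / [γ cosβ (FS·sinβ − cosβ·tanφ)]
  = 8.3 / [18.8·cos33.5°·(1.37·sin33.5° − cos33.5°·tan25.4°)]
  = 8.3 / [18.8·0.8339·(1.37·0.5519 − 0.8339·0.4748)]
  = 8.3 / 5.6468 = 1.470 m

z = 1.47 m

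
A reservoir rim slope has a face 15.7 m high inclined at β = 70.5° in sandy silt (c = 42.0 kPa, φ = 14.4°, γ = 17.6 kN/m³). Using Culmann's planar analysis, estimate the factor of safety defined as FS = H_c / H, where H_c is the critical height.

FS = 1.26

H_c = (4c/γ) · sinβ cosφ / [1 − cos(β − φ)]
    = (4·42.0/17.6) · sin70.5°·cos14.4° / [1 − cos56.1°]
    = 9.545 · 0.9130 / 0.4423 = 19.71 m
FS = H_c / H = 19.71 / 15.7 = 1.255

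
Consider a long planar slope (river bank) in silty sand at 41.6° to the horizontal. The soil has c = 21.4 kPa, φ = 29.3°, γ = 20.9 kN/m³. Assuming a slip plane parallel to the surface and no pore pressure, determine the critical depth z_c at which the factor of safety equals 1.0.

Setting FS = 1.00 in FS = [c + γz cos²β tanφ] / [γz sinβ cosβ] and solving for z:
z = c / [γ cosβ (FS·sinβ − cosβ·tanφ)]
  = 21.4 / [20.9·cos41.6°·(1.00·sin41.6° − cos41.6°·tan29.3°)]
  = 21.4 / [20.9·0.7478·(1.00·0.6639 − 0.7478·0.5612)]
  = 21.4 / 3.8179 = 5.605 m

z_c = 5.61 m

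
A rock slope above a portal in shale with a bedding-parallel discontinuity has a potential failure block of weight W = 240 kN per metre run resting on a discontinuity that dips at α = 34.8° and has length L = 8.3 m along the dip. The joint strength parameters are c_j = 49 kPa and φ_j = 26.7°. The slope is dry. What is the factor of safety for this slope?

FS = 3.69

Resolving the block weight along and normal to the plane and applying the Mohr–Coulomb strength on the joint:
N' = W cosα = 240·cos34.8° = 197.1 kN/m
Driving force T = W sinα = 240·sin34.8° = 137.0 kN/m
Resisting force R = c_j·L + N'·tanφ_j = 49·8.3 + 197.1·tan26.7° = 406.7 + 99.1 = 505.8 kN/m
FS = R / T = 505.8 / 137.0 = 3.693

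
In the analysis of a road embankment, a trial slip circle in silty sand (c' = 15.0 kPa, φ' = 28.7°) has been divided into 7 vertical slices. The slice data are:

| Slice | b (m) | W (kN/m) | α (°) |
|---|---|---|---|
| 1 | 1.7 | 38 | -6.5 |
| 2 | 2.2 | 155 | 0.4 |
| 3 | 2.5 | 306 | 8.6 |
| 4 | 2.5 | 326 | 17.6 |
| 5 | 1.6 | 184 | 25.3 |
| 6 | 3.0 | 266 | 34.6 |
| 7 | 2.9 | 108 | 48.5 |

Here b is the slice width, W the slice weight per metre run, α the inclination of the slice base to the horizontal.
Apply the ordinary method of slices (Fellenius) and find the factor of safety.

Ordinary method of slices: FS = Σ[c'·Δl_i + (W_i cosα_i)·tanφ'] / Σ W_i sinα_i, with Δl_i = b_i / cosα_i.
Slice 1: Δl = 1.7/cos(-6.5°) = 1.711 m; N'_1 = 38·cos(-6.5°) = 37.8; c'Δl = 25.66; W sinα = -4.3
Slice 2: Δl = 2.2/cos0.4° = 2.200 m; N'_2 = 155·cos0.4° = 155.0; c'Δl = 33.00; W sinα = 1.1
Slice 3: Δl = 2.5/cos8.6° = 2.528 m; N'_3 = 306·cos8.6° = 302.6; c'Δl = 37.93; W sinα = 45.8
Slice 4: Δl = 2.5/cos17.6° = 2.623 m; N'_4 = 326·cos17.6° = 310.7; c'Δl = 39.34; W sinα = 98.6
Slice 5: Δl = 1.6/cos25.3° = 1.770 m; N'_5 = 184·cos25.3° = 166.4; c'Δl = 26.55; W sinα = 78.6
Slice 6: Δl = 3.0/cos34.6° = 3.645 m; N'_6 = 266·cos34.6° = 219.0; c'Δl = 54.67; W sinα = 151.0
Slice 7: Δl = 2.9/cos48.5° = 4.377 m; N'_7 = 108·cos48.5° = 71.6; c'Δl = 65.65; W sinα = 80.9
Σc'Δl = 282.8 kN/m; ΣN' = 1262.9 kN/m; ΣW sinα = 451.7 kN/m
Resisting = 282.8 + 1262.9·tan28.7° = 282.8 + 691.4 = 974.2 kN/m
FS = 974.2 / 451.7 = 2.157

FS = 2.16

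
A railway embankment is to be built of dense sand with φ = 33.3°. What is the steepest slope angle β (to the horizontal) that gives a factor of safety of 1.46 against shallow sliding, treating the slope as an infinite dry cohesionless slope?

For an infinite dry cohesionless slope FS = tanφ/tanβ, so tanβ = tanφ / FS.
tanβ = tan33.3° / 1.46 = 0.6569 / 1.46 = 0.4499
β = arctan(0.4499) = 24.22°

β = 24.2°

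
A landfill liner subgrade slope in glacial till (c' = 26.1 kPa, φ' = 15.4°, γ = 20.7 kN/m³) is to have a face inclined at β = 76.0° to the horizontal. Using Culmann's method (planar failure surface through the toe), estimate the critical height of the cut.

Culmann's analysis gives the critical failure plane at α_cr = (β + φ')/2 = (76.0 + 15.4)/2 = 45.7°, and the critical height
H_c = (4c'/γ) · sinβ cosφ' / [1 − cos(β − φ')]
    = (4·26.1/20.7) · sin76.0°·cos15.4° / [1 − cos(60.6°)]
    = 5.043 · 0.9703·0.9641 / [1 − 0.4909]
    = 5.043 · 0.9355 / 0.5091
    = 9.27 m

H_c = 9.27 m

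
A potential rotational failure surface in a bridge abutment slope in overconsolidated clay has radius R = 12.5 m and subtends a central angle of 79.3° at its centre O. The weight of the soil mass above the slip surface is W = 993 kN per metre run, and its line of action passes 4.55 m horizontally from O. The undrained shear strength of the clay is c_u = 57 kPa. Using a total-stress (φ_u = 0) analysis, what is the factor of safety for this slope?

Taking moments about the centre O, the resisting moment is provided by the undrained shear strength acting along the arc:
Arc length L_a = R·θ = 12.5·(79.3°·π/180) = 12.5·1.3840 = 17.30 m
M_R = c_u·L_a·R = 57·17.30·12.5 = 12326.7 kN·m/m
M_D = W·d = 993·4.55 = 4518.1 kN·m/m
FS = M_R / M_D = 12326.7 / 4518.1 = 2.728

FS = 2.73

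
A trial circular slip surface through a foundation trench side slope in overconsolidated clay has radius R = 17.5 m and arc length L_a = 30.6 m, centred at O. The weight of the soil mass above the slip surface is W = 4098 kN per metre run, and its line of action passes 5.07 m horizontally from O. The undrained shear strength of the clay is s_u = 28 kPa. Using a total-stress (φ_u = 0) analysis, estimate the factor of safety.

FS = 0.72

Taking moments about the centre O, the resisting moment is provided by the undrained shear strength acting along the arc:
M_R = s_u·L_a·R = 28·30.60·17.5 = 14994.0 kN·m/m
M_D = W·d = 4098·5.07 = 20776.9 kN·m/m
FS = M_R / M_D = 14994.0 / 20776.9 = 0.722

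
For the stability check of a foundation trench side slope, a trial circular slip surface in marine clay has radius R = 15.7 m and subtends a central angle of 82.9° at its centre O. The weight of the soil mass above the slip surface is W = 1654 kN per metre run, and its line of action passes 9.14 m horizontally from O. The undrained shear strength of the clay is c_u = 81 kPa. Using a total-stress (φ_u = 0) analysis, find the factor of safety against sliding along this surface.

Taking moments about the centre O, the resisting moment is provided by the undrained shear strength acting along the arc:
Arc length L_a = R·θ = 15.7·(82.9°·π/180) = 15.7·1.4469 = 22.72 m
M_R = c_u·L_a·R = 81·22.72·15.7 = 28887.9 kN·m/m
M_D = W·d = 1654·9.14 = 15117.6 kN·m/m
FS = M_R / M_D = 28887.9 / 15117.6 = 1.911

FS = 1.91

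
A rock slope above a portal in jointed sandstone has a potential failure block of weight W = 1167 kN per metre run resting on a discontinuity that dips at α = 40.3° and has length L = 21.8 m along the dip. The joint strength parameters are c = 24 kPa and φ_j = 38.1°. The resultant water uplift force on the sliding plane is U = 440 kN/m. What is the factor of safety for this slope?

FS = 1.16

Resolving the block weight along and normal to the plane and applying the Mohr–Coulomb strength on the joint:
N' = W cosα − U = 1167·cos40.3° − 440 = 450.0 kN/m
Driving force T = W sinα = 1167·sin40.3° = 754.8 kN/m
Resisting force R = c·L + N'·tanφ_j = 24·21.8 + 450.0·tan38.1° = 523.2 + 352.9 = 876.1 kN/m
FS = R / T = 876.1 / 754.8 = 1.161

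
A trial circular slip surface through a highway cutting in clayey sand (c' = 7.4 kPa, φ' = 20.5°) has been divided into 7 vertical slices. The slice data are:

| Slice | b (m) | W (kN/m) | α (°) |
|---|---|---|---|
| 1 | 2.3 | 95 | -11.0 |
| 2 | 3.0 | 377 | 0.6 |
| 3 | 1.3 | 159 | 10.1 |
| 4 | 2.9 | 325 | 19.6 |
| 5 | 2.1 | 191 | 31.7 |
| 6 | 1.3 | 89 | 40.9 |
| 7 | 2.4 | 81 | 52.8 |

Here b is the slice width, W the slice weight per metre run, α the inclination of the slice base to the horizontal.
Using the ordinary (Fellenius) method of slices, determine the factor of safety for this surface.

FS = 1.69

Ordinary method of slices: FS = Σ[c'·Δl_i + (W_i cosα_i)·tanφ'] / Σ W_i sinα_i, with Δl_i = b_i / cosα_i.
Slice 1: Δl = 2.3/cos(-11.0°) = 2.343 m; N'_1 = 95·cos(-11.0°) = 93.3; c'Δl = 17.34; W sinα = -18.1
Slice 2: Δl = 3.0/cos0.6° = 3.000 m; N'_2 = 377·cos0.6° = 377.0; c'Δl = 22.20; W sinα = 3.9
Slice 3: Δl = 1.3/cos10.1° = 1.320 m; N'_3 = 159·cos10.1° = 156.5; c'Δl = 9.77; W sinα = 27.9
Slice 4: Δl = 2.9/cos19.6° = 3.078 m; N'_4 = 325·cos19.6° = 306.2; c'Δl = 22.78; W sinα = 109.0
Slice 5: Δl = 2.1/cos31.7° = 2.468 m; N'_5 = 191·cos31.7° = 162.5; c'Δl = 18.26; W sinα = 100.4
Slice 6: Δl = 1.3/cos40.9° = 1.720 m; N'_6 = 89·cos40.9° = 67.3; c'Δl = 12.73; W sinα = 58.3
Slice 7: Δl = 2.4/cos52.8° = 3.970 m; N'_7 = 81·cos52.8° = 49.0; c'Δl = 29.37; W sinα = 64.5
Σc'Δl = 132.5 kN/m; ΣN' = 1211.7 kN/m; ΣW sinα = 345.9 kN/m
Resisting = 132.5 + 1211.7·tan20.5° = 132.5 + 453.0 = 585.5 kN/m
FS = 585.5 / 345.9 = 1.693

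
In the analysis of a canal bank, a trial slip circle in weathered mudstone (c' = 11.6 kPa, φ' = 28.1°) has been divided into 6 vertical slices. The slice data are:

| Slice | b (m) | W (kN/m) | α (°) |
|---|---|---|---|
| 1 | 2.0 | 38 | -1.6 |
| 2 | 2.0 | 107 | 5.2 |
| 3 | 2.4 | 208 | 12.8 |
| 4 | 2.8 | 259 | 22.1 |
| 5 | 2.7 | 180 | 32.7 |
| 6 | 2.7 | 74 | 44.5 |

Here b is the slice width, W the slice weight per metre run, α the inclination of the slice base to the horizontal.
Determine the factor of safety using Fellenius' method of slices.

Ordinary method of slices: FS = Σ[c'·Δl_i + (W_i cosα_i)·tanφ'] / Σ W_i sinα_i, with Δl_i = b_i / cosα_i.
Slice 1: Δl = 2.0/cos(-1.6°) = 2.001 m; N'_1 = 38·cos(-1.6°) = 38.0; c'Δl = 23.21; W sinα = -1.1
Slice 2: Δl = 2.0/cos5.2° = 2.008 m; N'_2 = 107·cos5.2° = 106.6; c'Δl = 23.30; W sinα = 9.7
Slice 3: Δl = 2.4/cos12.8° = 2.461 m; N'_3 = 208·cos12.8° = 202.8; c'Δl = 28.55; W sinα = 46.1
Slice 4: Δl = 2.8/cos22.1° = 3.022 m; N'_4 = 259·cos22.1° = 240.0; c'Δl = 35.06; W sinα = 97.4
Slice 5: Δl = 2.7/cos32.7° = 3.209 m; N'_5 = 180·cos32.7° = 151.5; c'Δl = 37.22; W sinα = 97.2
Slice 6: Δl = 2.7/cos44.5° = 3.785 m; N'_6 = 74·cos44.5° = 52.8; c'Δl = 43.91; W sinα = 51.9
Σc'Δl = 191.2 kN/m; ΣN' = 791.6 kN/m; ΣW sinα = 301.3 kN/m
Resisting = 191.2 + 791.6·tan28.1° = 191.2 + 422.7 = 613.9 kN/m
FS = 613.9 / 301.3 = 2.038

FS = 2.04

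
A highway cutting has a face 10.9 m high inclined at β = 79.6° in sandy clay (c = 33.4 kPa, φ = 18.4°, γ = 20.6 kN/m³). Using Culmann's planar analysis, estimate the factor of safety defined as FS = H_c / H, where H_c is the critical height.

H_c = (4c/γ) · sinβ cosφ / [1 − cos(β − φ)]
    = (4·33.4/20.6) · sin79.6°·cos18.4° / [1 − cos61.2°]
    = 6.485 · 0.9333 / 0.5182 = 11.68 m
FS = H_c / H = 11.68 / 10.9 = 1.071

FS = 1.07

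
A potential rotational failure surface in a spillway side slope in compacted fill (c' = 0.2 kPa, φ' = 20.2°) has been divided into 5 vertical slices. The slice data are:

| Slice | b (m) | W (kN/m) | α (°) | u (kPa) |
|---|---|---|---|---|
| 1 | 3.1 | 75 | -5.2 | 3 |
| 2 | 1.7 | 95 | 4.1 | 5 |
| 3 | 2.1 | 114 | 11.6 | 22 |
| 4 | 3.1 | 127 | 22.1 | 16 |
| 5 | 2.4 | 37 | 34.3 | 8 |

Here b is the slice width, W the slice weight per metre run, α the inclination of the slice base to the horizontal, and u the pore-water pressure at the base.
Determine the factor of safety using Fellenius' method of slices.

FS = 1.18

Ordinary method of slices: FS = Σ[c'·Δl_i + (W_i cosα_i − u_i·Δl_i)·tanφ'] / Σ W_i sinα_i, with Δl_i = b_i / cosα_i.
Slice 1: Δl = 3.1/cos(-5.2°) = 3.113 m; N'_1 = 75·cos(-5.2°) − 3·3.113 = 65.4; c'Δl = 0.62; W sinα = -6.8
Slice 2: Δl = 1.7/cos4.1° = 1.704 m; N'_2 = 95·cos4.1° − 5·1.704 = 86.2; c'Δl = 0.34; W sinα = 6.8
Slice 3: Δl = 2.1/cos11.6° = 2.144 m; N'_3 = 114·cos11.6° − 22·2.144 = 64.5; c'Δl = 0.43; W sinα = 22.9
Slice 4: Δl = 3.1/cos22.1° = 3.346 m; N'_4 = 127·cos22.1° − 16·3.346 = 64.1; c'Δl = 0.67; W sinα = 47.8
Slice 5: Δl = 2.4/cos34.3° = 2.905 m; N'_5 = 37·cos34.3° − 8·2.905 = 7.3; c'Δl = 0.58; W sinα = 20.9
Σc'Δl = 2.6 kN/m; ΣN' = 287.6 kN/m; ΣW sinα = 91.5 kN/m
Resisting = 2.6 + 287.6·tan20.2° = 2.6 + 105.8 = 108.4 kN/m
FS = 108.4 / 91.5 = 1.185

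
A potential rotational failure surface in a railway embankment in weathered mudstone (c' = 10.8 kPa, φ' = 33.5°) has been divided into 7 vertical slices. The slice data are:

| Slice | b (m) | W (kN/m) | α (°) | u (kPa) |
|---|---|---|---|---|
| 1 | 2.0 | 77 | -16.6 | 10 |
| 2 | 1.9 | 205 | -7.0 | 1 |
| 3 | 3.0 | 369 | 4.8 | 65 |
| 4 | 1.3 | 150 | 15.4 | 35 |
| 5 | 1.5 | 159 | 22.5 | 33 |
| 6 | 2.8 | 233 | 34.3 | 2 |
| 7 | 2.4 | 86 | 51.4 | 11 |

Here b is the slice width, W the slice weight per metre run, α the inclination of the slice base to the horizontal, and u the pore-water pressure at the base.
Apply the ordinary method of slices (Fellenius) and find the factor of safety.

Ordinary method of slices: FS = Σ[c'·Δl_i + (W_i cosα_i − u_i·Δl_i)·tanφ'] / Σ W_i sinα_i, with Δl_i = b_i / cosα_i.
Slice 1: Δl = 2.0/cos(-16.6°) = 2.087 m; N'_1 = 77·cos(-16.6°) − 10·2.087 = 52.9; c'Δl = 22.54; W sinα = -22.0
Slice 2: Δl = 1.9/cos(-7.0°) = 1.914 m; N'_2 = 205·cos(-7.0°) − 1·1.914 = 201.6; c'Δl = 20.67; W sinα = -25.0
Slice 3: Δl = 3.0/cos4.8° = 3.011 m; N'_3 = 369·cos4.8° − 65·3.011 = 172.0; c'Δl = 32.51; W sinα = 30.9
Slice 4: Δl = 1.3/cos15.4° = 1.348 m; N'_4 = 150·cos15.4° − 35·1.348 = 97.4; c'Δl = 14.56; W sinα = 39.8
Slice 5: Δl = 1.5/cos22.5° = 1.624 m; N'_5 = 159·cos22.5° − 33·1.624 = 93.3; c'Δl = 17.53; W sinα = 60.8
Slice 6: Δl = 2.8/cos34.3° = 3.389 m; N'_6 = 233·cos34.3° − 2·3.389 = 185.7; c'Δl = 36.61; W sinα = 131.3
Slice 7: Δl = 2.4/cos51.4° = 3.847 m; N'_7 = 86·cos51.4° − 11·3.847 = 11.3; c'Δl = 41.55; W sinα = 67.2
Σc'Δl = 186.0 kN/m; ΣN' = 814.3 kN/m; ΣW sinα = 283.1 kN/m
Resisting = 186.0 + 814.3·tan33.5° = 186.0 + 539.0 = 724.9 kN/m
FS = 724.9 / 283.1 = 2.561

FS = 2.56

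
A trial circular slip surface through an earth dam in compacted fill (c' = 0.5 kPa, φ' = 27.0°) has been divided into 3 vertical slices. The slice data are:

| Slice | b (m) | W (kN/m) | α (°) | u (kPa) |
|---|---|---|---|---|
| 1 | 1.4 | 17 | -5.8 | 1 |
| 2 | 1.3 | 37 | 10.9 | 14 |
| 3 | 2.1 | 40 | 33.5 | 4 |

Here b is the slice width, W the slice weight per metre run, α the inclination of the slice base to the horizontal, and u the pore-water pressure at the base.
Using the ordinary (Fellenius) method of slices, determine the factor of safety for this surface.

FS = 1.15

Ordinary method of slices: FS = Σ[c'·Δl_i + (W_i cosα_i − u_i·Δl_i)·tanφ'] / Σ W_i sinα_i, with Δl_i = b_i / cosα_i.
Slice 1: Δl = 1.4/cos(-5.8°) = 1.407 m; N'_1 = 17·cos(-5.8°) − 1·1.407 = 15.5; c'Δl = 0.70; W sinα = -1.7
Slice 2: Δl = 1.3/cos10.9° = 1.324 m; N'_2 = 37·cos10.9° − 14·1.324 = 17.8; c'Δl = 0.66; W sinα = 7.0
Slice 3: Δl = 2.1/cos33.5° = 2.518 m; N'_3 = 40·cos33.5° − 4·2.518 = 23.3; c'Δl = 1.26; W sinα = 22.1
Σc'Δl = 2.6 kN/m; ΣN' = 56.6 kN/m; ΣW sinα = 27.4 kN/m
Resisting = 2.6 + 56.6·tan27.0° = 2.6 + 28.8 = 31.5 kN/m
FS = 31.5 / 27.4 = 1.150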